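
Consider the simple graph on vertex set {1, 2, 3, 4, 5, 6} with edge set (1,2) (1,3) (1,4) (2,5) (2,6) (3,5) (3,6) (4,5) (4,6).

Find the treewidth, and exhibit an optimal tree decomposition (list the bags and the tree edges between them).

Each bag holds 4 vertices, so the decomposition has width 3, which upper-bounds the treewidth. For the lower bound: the 4 vertex sets {2,5}, {4,6}, {3}, {1} are disjoint, each induces a connected subgraph, and every pair is joined by at least one edge of G. Contracting each set to a single vertex therefore yields K_{4} as a minor, and since treewidth is minor-monotone, tw(G) ≥ tw(K_{4}) = 3. Combining the bounds, tw(G) = 3.

Treewidth 3.
One such decomposition:
Bags: B1 = {2, 3, 4, 5}  B2 = {2, 3, 4, 6}  B3 = {1, 2, 3, 4}
Tree: B1–B2, B2–B3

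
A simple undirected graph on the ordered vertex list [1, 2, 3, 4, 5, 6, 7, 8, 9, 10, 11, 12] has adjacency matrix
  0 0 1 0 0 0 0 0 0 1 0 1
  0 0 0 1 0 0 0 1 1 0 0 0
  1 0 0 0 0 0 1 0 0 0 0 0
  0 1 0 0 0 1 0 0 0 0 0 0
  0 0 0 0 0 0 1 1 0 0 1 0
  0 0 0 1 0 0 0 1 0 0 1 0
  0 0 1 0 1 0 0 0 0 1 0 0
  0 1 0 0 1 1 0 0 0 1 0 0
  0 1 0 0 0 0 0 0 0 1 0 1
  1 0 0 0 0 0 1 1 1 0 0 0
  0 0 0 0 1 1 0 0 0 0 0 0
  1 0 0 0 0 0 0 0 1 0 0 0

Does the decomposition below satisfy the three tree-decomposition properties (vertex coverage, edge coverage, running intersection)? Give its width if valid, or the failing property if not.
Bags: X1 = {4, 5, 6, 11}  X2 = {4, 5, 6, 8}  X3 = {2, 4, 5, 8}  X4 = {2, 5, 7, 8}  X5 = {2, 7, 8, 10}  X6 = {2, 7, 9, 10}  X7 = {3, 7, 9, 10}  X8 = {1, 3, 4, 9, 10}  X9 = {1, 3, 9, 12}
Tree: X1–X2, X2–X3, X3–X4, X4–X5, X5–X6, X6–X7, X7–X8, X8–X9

No — bags containing vertex 4 are not connected in the tree.

A tree decomposition must satisfy three properties: every vertex lies in some bag; for every edge, both endpoints lie together in some bag; and for every vertex, the bags containing it form a connected subtree. Here bags containing vertex 4 are not connected in the tree, so the decomposition is invalid.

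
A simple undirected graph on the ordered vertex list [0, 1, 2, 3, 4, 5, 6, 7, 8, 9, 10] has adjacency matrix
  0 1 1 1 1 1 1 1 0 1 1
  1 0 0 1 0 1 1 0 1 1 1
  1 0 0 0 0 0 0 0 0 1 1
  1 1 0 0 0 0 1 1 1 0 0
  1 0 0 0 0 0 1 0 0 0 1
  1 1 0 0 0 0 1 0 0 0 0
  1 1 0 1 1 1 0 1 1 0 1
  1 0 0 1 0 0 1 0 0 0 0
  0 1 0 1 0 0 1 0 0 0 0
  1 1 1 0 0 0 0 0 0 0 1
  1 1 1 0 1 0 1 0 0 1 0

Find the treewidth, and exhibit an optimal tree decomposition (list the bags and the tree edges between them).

Treewidth 3.
One optimal decomposition is:
Bags: B1 = {0, 1, 3, 6}  B2 = {0, 1, 6, 10}  B3 = {0, 1, 5, 6}  B4 = {0, 4, 6, 10}  B5 = {0, 3, 6, 7}  B6 = {0, 1, 9, 10}  B7 = {0, 2, 9, 10}  B8 = {1, 3, 6, 8}
Tree: B1–B2, B1–B3, B2–B4, B1–B5, B2–B6, B6–B7, B1–B8

Each bag holds 4 vertices, so the decomposition has width 3, which upper-bounds the treewidth. On the other hand G contains the 4-clique {0, 1, 9, 10}. A clique must lie in a single bag of any decomposition, so no decomposition can have width below 3. Therefore the treewidth is 3.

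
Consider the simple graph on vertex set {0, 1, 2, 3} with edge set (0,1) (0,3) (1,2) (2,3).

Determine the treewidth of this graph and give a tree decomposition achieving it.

Treewidth 2.
Bags: B1 = {0, 1, 3}  B2 = {1, 2, 3}
Tree: B1–B2

Every bag has size at most 3, so the width is 3 − 1 = 2 and tw(G) ≤ 2. Since 3–0–1–2–3 is a cycle in G, G is not acyclic. Forests are exactly the graphs of treewidth ≤ 1, so tw(G) ≥ 2. Combining the bounds, tw(G) = 2.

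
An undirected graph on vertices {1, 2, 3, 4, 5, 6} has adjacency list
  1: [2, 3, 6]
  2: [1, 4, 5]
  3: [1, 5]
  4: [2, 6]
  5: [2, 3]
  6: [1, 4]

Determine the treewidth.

A width-2 tree decomposition is:
Bags: B1 = {2, 3, 5}  B2 = {1, 2, 3}  B3 = {1, 2, 4}  B4 = {1, 4, 6}
Tree: B1–B2, B2–B3, B3–B4
Every bag has size at most 3, so the width is 3 − 1 = 2 and tw(G) ≤ 2. The edges 5–3–1–2–5 form a cycle, so G is not a tree and its treewidth is at least 2. Combining the bounds, tw(G) = 2.

2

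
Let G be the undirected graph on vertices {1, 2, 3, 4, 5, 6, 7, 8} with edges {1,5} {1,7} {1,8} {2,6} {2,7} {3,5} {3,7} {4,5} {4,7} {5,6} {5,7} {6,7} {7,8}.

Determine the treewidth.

2

A width-2 tree decomposition is:
Bags: B1 = {1, 5, 7}  B2 = {1, 7, 8}  B3 = {5, 6, 7}  B4 = {4, 5, 7}  B5 = {3, 5, 7}  B6 = {2, 6, 7}
Tree: B1–B2, B1–B3, B3–B4, B1–B5, B3–B6
The largest bag has 3 vertices, giving width 2; this decomposition certifies tw(G) ≤ 2. For the lower bound, the 3 vertices {1, 7, 8} are pairwise adjacent, and any tree decomposition puts a clique entirely inside one bag — forcing width ≥ 2. Hence tw(G) = 2 exactly.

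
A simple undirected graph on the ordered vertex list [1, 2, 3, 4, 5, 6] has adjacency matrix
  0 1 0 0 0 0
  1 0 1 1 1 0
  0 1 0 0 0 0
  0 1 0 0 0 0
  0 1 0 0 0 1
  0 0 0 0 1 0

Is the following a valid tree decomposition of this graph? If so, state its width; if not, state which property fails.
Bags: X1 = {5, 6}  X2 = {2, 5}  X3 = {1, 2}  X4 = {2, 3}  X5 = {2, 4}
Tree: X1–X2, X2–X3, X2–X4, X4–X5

Yes; width 1.

Vertex coverage: the bags together contain {1, 2, 3, 4, 5, 6}, the full vertex set. Edge coverage: each edge of G has both endpoints in at least one bag. Running intersection: for every vertex, the bags containing it form a connected subtree. All three properties hold, so this is a valid tree decomposition of width max|bag| − 1 = 1, and hence tw(G) ≤ 1.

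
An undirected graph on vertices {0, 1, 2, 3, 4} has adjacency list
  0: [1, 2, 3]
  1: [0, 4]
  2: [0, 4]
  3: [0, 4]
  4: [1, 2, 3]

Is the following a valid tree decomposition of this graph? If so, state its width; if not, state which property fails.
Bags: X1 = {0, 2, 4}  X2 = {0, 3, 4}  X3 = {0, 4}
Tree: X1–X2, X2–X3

A tree decomposition must satisfy three properties: every vertex lies in some bag; for every edge, both endpoints lie together in some bag; and for every vertex, the bags containing it form a connected subtree. Here vertex 1 appears in no bag, so the decomposition is invalid.

No — vertex 1 appears in no bag.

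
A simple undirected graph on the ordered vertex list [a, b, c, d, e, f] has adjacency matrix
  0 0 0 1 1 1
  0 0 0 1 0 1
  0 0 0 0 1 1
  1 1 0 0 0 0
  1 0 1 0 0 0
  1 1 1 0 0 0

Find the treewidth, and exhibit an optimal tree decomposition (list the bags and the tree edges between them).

Treewidth 2.
One optimal decomposition is:
Bags: B1 = {a, c, e}  B2 = {a, c, f}  B3 = {a, d, f}  B4 = {b, d, f}
Tree: B1–B2, B2–B3, B3–B4

Every bag has size at most 3, so the width is 3 − 1 = 2 and tw(G) ≤ 2. For the lower bound, G contains the cycle e–c–f–a–e, so G is not a forest; only forests have treewidth ≤ 1, hence tw(G) ≥ 2. Combining the bounds, tw(G) = 2.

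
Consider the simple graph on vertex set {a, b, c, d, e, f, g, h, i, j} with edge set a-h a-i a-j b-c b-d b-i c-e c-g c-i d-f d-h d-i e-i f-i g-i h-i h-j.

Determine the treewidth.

2

A width-2 tree decomposition is:
Bags: B1 = {b, c, i}  B2 = {c, g, i}  B3 = {b, d, i}  B4 = {d, h, i}  B5 = {a, h, i}  B6 = {c, e, i}  B7 = {d, f, i}  B8 = {a, h, j}
Tree: B1–B2, B1–B3, B3–B4, B4–B5, B1–B6, B3–B7, B5–B8
The largest bag has 3 vertices, giving width 2; this decomposition certifies tw(G) ≤ 2. On the other hand G contains the 3-clique {a, h, j}. A clique must lie in a single bag of any decomposition, so no decomposition can have width below 2. Hence tw(G) = 2 exactly.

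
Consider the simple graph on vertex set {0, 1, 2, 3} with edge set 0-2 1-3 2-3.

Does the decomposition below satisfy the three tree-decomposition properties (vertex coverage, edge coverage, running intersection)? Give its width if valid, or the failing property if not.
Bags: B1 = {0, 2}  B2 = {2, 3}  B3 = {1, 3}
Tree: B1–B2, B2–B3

Yes; width 1.

Vertex coverage: the bags together contain {0, 1, 2, 3}, the full vertex set. Edge coverage: each edge of G has both endpoints in at least one bag. Running intersection: for every vertex, the bags containing it form a connected subtree. All three properties hold, so this is a valid tree decomposition of width max|bag| − 1 = 1, and hence tw(G) ≤ 1.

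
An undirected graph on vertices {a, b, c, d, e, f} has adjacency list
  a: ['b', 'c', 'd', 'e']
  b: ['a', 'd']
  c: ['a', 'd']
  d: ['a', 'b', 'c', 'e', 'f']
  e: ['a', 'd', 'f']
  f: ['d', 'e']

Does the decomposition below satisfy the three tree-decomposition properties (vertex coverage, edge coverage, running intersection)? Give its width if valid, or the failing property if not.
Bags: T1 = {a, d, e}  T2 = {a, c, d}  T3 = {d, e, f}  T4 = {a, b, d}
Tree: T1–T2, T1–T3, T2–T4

Every vertex of G appears in some bag (union = {a, b, c, d, e, f}); every edge is covered by a bag; and for each vertex v the set of bags containing v is connected in the bag tree. The decomposition is therefore valid. The largest bag has 3 vertices, so the width is 2.

Yes; width 2.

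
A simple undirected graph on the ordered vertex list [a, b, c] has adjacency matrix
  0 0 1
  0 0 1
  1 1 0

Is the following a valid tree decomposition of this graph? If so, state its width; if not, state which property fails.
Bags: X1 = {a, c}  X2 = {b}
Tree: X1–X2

No — edge (c,b) lies in no bag.

A tree decomposition must satisfy three properties: every vertex lies in some bag; for every edge, both endpoints lie together in some bag; and for every vertex, the bags containing it form a connected subtree. Here edge (c,b) lies in no bag, so the decomposition is invalid.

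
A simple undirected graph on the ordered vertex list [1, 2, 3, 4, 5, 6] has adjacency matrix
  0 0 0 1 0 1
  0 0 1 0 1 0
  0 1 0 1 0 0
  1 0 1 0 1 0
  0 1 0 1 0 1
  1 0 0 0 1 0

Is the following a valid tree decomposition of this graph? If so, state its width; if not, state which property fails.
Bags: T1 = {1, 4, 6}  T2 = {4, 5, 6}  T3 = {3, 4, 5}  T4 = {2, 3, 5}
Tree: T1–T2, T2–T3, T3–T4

Yes; width 2.

Checking the three conditions: (i) the bags cover all of {1, 2, 3, 4, 5, 6}; (ii) for each edge, some bag contains both endpoints; (iii) the bags containing any fixed vertex form a subtree. All hold, so the decomposition is valid with width 3 − 1 = 2.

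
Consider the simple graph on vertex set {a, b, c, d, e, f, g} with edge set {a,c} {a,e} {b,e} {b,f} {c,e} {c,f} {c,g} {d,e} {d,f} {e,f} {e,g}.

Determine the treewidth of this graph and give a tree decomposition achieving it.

Treewidth 2.
One optimal decomposition is:
Bags: B1 = {c, e, f}  B2 = {d, e, f}  B3 = {b, e, f}  B4 = {c, e, g}  B5 = {a, c, e}
Tree: B1–B2, B1–B3, B1–B4, B4–B5

The largest bag has 3 vertices, giving width 2; this decomposition certifies tw(G) ≤ 2. Conversely, {c, e, g} is a clique of size 3, and the vertices of any clique must share a bag in every tree decomposition; so some bag has ≥ 3 vertices and tw(G) ≥ 2. Hence tw(G) = 2 exactly.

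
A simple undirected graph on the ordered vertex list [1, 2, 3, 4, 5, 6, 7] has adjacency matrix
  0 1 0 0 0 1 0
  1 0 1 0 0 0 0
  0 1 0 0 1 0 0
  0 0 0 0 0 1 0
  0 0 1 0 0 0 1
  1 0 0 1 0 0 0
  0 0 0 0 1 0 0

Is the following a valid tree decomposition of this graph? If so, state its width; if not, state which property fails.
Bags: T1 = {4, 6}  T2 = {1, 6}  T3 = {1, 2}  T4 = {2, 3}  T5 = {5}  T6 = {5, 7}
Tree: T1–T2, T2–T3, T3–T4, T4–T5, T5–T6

A tree decomposition must satisfy three properties: every vertex lies in some bag; for every edge, both endpoints lie together in some bag; and for every vertex, the bags containing it form a connected subtree. Here edge (3,5) lies in no bag, so the decomposition is invalid.

No — edge (3,5) lies in no bag.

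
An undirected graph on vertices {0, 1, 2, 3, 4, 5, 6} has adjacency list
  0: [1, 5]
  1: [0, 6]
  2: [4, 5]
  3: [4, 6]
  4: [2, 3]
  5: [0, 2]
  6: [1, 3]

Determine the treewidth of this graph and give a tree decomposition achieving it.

Every bag has size at most 3, so the width is 3 − 1 = 2 and tw(G) ≤ 2. For the lower bound, G contains the cycle 4–3–6–1–0–5–2–4, so G is not a forest; only forests have treewidth ≤ 1, hence tw(G) ≥ 2. Hence tw(G) = 2 exactly.

Treewidth 2.
One optimal decomposition is:
Bags: B1 = {3, 4, 6}  B2 = {1, 4, 6}  B3 = {0, 1, 4}  B4 = {0, 4, 5}  B5 = {2, 4, 5}
Tree: B1–B2, B2–B3, B3–B4, B4–B5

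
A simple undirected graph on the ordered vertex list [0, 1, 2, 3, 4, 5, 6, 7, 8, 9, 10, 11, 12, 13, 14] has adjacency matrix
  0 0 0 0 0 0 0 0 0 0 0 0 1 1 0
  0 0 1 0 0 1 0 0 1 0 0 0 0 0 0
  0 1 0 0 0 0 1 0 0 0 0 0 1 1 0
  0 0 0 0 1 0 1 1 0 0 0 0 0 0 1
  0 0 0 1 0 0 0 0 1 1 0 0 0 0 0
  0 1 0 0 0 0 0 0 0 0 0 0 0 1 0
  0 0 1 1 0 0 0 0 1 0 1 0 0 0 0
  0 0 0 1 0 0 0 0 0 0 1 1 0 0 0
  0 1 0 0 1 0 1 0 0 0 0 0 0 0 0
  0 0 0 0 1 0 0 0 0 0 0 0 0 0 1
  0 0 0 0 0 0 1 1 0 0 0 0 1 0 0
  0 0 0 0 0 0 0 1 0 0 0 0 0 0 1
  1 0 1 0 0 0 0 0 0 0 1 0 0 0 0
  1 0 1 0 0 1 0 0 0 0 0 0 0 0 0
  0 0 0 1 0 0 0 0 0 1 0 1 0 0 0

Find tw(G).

3

A width-3 tree decomposition is:
Bags: B1 = {7, 9, 11, 14}  B2 = {3, 7, 9, 14}  B3 = {3, 4, 7, 9}  B4 = {3, 4, 7, 10}  B5 = {3, 4, 6, 10}  B6 = {4, 6, 8, 10}  B7 = {6, 8, 10, 12}  B8 = {2, 6, 8, 12}  B9 = {1, 2, 8, 12}  B10 = {0, 1, 2, 12}  B11 = {0, 1, 2, 13}  B12 = {0, 1, 5, 13}
Tree: B1–B2, B2–B3, B3–B4, B4–B5, B5–B6, B6–B7, B7–B8, B8–B9, B9–B10, B10–B11, B11–B12
Every bag has size at most 4, so the width is 4 − 1 = 3 and tw(G) ≤ 3. For the lower bound: the 4 vertex sets {9,11,14}, {7}, {3}, {4,6,8,10} are disjoint, each induces a connected subgraph, and every pair is joined by at least one edge of G. Contracting each set to a single vertex therefore yields K_{4} as a minor, and since treewidth is minor-monotone, tw(G) ≥ tw(K_{4}) = 3. Therefore the treewidth is 3.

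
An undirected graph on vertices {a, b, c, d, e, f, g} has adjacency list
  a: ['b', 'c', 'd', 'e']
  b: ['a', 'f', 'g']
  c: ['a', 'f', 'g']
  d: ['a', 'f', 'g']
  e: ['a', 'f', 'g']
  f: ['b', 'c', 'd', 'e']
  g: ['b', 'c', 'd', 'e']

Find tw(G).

3

A width-3 tree decomposition is:
Bags: B1 = {a, e, f, g}  B2 = {a, d, f, g}  B3 = {a, b, f, g}  B4 = {a, c, f, g}
Tree: B1–B2, B2–B3, B3–B4
Each bag holds 4 vertices, so the decomposition has width 3, which upper-bounds the treewidth. For the lower bound: the 4 vertex sets {a,e}, {d,g}, {f}, {b} are disjoint, each induces a connected subgraph, and every pair is joined by at least one edge of G. Contracting each set to a single vertex therefore yields K_{4} as a minor, and since treewidth is minor-monotone, tw(G) ≥ tw(K_{4}) = 3. Hence tw(G) = 3 exactly.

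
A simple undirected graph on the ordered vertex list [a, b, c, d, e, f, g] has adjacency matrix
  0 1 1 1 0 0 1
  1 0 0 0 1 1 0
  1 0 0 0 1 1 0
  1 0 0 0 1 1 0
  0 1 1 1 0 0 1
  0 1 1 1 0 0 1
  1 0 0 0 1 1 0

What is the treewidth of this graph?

A width-3 tree decomposition is:
Bags: B1 = {a, e, f, g}  B2 = {a, d, e, f}  B3 = {a, c, e, f}  B4 = {a, b, e, f}
Tree: B1–B2, B2–B3, B3–B4
Each bag holds 4 vertices, so the decomposition has width 3, which upper-bounds the treewidth. For the lower bound: the 4 vertex sets {e,g}, {d,f}, {a}, {c} are disjoint, each induces a connected subgraph, and every pair is joined by at least one edge of G. Contracting each set to a single vertex therefore yields K_{4} as a minor, and since treewidth is minor-monotone, tw(G) ≥ tw(K_{4}) = 3. Combining the bounds, tw(G) = 3.

3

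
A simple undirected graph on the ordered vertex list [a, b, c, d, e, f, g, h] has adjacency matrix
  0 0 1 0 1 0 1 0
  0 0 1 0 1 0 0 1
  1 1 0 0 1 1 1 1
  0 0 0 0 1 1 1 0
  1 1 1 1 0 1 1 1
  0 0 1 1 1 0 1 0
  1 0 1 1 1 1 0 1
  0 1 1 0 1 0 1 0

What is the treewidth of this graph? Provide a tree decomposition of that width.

Treewidth 3.
Bags: B1 = {c, e, f, g}  B2 = {c, e, g, h}  B3 = {a, c, e, g}  B4 = {b, c, e, h}  B5 = {d, e, f, g}
Tree: B1–B2, B2–B3, B2–B4, B1–B5

Each bag holds 4 vertices, so the decomposition has width 3, which upper-bounds the treewidth. Conversely, {d, e, f, g} is a clique of size 4, and the vertices of any clique must share a bag in every tree decomposition; so some bag has ≥ 4 vertices and tw(G) ≥ 3. Hence tw(G) = 3 exactly.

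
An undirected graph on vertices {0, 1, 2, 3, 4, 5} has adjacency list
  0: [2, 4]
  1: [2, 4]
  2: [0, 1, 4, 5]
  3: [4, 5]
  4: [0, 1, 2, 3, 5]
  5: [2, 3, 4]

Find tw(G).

2

A width-2 tree decomposition is:
Bags: B1 = {2, 4, 5}  B2 = {3, 4, 5}  B3 = {1, 2, 4}  B4 = {0, 2, 4}
Tree: B1–B2, B1–B3, B3–B4
The largest bag has 3 vertices, giving width 2; this decomposition certifies tw(G) ≤ 2. On the other hand G contains the 3-clique {0, 2, 4}. A clique must lie in a single bag of any decomposition, so no decomposition can have width below 2. Therefore the treewidth is 2.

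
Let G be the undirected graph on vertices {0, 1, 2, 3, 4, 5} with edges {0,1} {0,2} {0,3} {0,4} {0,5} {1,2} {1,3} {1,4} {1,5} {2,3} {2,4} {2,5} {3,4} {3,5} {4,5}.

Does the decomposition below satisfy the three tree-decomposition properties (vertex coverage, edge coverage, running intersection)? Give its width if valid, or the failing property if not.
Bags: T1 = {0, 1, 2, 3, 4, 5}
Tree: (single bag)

Yes; width 5.

Checking the three conditions: (i) the bags cover all of {0, 1, 2, 3, 4, 5}; (ii) for each edge, some bag contains both endpoints; (iii) the bags containing any fixed vertex form a subtree. All hold, so the decomposition is valid with width 6 − 1 = 5.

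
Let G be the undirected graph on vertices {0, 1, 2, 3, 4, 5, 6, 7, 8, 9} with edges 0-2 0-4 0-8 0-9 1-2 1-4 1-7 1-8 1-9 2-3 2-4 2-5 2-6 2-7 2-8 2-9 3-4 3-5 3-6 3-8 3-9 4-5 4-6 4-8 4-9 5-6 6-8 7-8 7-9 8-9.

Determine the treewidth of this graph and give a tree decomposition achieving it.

Treewidth 4.
Bags: B1 = {2, 3, 4, 8, 9}  B2 = {1, 2, 4, 8, 9}  B3 = {0, 2, 4, 8, 9}  B4 = {2, 3, 4, 6, 8}  B5 = {2, 3, 4, 5, 6}  B6 = {1, 2, 7, 8, 9}
Tree: B1–B2, B1–B3, B1–B4, B4–B5, B2–B6

Each bag holds 5 vertices, so the decomposition has width 4, which upper-bounds the treewidth. Conversely, {0, 2, 4, 8, 9} is a clique of size 5, and the vertices of any clique must share a bag in every tree decomposition; so some bag has ≥ 5 vertices and tw(G) ≥ 4. The upper and lower bounds meet at 4, so that is the treewidth.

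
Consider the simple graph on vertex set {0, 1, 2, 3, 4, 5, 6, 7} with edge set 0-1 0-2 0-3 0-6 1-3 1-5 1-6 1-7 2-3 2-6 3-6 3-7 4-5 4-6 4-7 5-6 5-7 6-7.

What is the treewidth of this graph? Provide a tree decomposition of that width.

Every bag has size at most 4, so the width is 4 − 1 = 3 and tw(G) ≤ 3. For the lower bound, the 4 vertices {0, 1, 3, 6} are pairwise adjacent, and any tree decomposition puts a clique entirely inside one bag — forcing width ≥ 3. Therefore the treewidth is 3.

Treewidth 3.
One optimal decomposition is:
Bags: B1 = {0, 1, 3, 6}  B2 = {0, 2, 3, 6}  B3 = {1, 3, 6, 7}  B4 = {1, 5, 6, 7}  B5 = {4, 5, 6, 7}
Tree: B1–B2, B1–B3, B3–B4, B4–B5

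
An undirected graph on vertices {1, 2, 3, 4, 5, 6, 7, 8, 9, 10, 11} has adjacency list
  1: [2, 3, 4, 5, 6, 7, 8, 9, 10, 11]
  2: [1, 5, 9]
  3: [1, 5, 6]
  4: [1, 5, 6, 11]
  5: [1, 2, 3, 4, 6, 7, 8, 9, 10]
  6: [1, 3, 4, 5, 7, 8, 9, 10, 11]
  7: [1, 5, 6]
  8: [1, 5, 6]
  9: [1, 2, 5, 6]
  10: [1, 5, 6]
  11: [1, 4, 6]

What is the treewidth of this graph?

A width-3 tree decomposition is:
Bags: B1 = {1, 5, 6, 7}  B2 = {1, 5, 6, 10}  B3 = {1, 4, 5, 6}  B4 = {1, 4, 6, 11}  B5 = {1, 5, 6, 9}  B6 = {1, 5, 6, 8}  B7 = {1, 2, 5, 9}  B8 = {1, 3, 5, 6}
Tree: B1–B2, B1–B3, B3–B4, B3–B5, B5–B6, B5–B7, B5–B8
Every bag has size at most 4, so the width is 4 − 1 = 3 and tw(G) ≤ 3. For the lower bound, the 4 vertices {1, 4, 6, 11} are pairwise adjacent, and any tree decomposition puts a clique entirely inside one bag — forcing width ≥ 3. Combining the bounds, tw(G) = 3.

3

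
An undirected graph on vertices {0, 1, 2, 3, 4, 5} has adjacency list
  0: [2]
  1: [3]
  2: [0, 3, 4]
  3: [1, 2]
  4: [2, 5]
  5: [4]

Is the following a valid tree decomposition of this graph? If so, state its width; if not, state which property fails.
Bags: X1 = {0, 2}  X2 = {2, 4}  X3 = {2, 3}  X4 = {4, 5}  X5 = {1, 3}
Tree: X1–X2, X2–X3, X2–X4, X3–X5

Vertex coverage: the bags together contain {0, 1, 2, 3, 4, 5}, the full vertex set. Edge coverage: each edge of G has both endpoints in at least one bag. Running intersection: for every vertex, the bags containing it form a connected subtree. All three properties hold, so this is a valid tree decomposition of width max|bag| − 1 = 1, and hence tw(G) ≤ 1.

Yes; width 1.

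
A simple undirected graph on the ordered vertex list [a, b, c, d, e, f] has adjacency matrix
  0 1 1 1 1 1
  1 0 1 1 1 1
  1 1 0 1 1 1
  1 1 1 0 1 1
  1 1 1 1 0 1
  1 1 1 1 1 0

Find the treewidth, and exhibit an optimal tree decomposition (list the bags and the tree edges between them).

Treewidth 5.
One optimal decomposition is:
Bags: B1 = {a, b, c, d, e, f}
Tree: (single bag)

With just one bag of size 6, the width is 6 − 1 = 5, so tw(G) ≤ 5. For the lower bound, the 6 vertices {a, b, c, d, e, f} are pairwise adjacent, and any tree decomposition puts a clique entirely inside one bag — forcing width ≥ 5. Therefore the treewidth is 5.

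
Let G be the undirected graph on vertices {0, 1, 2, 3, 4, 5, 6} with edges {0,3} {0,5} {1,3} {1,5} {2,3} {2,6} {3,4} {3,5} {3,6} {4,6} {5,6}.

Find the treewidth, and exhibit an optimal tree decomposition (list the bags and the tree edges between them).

Treewidth 2.
Bags: B1 = {1, 3, 5}  B2 = {3, 5, 6}  B3 = {0, 3, 5}  B4 = {3, 4, 6}  B5 = {2, 3, 6}
Tree: B1–B2, B1–B3, B2–B4, B4–B5

The largest bag has 3 vertices, giving width 2; this decomposition certifies tw(G) ≤ 2. For the lower bound, the 3 vertices {2, 3, 6} are pairwise adjacent, and any tree decomposition puts a clique entirely inside one bag — forcing width ≥ 2. Therefore the treewidth is 2.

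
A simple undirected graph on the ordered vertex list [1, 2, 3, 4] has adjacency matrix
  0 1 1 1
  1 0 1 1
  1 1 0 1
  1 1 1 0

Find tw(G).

A width-3 tree decomposition is:
Bags: B1 = {1, 2, 3, 4}
Tree: (single bag)
With just one bag of size 4, the width is 4 − 1 = 3, so tw(G) ≤ 3. Conversely, {1, 2, 3, 4} is a clique of size 4, and the vertices of any clique must share a bag in every tree decomposition; so some bag has ≥ 4 vertices and tw(G) ≥ 3. Hence tw(G) = 3 exactly.

3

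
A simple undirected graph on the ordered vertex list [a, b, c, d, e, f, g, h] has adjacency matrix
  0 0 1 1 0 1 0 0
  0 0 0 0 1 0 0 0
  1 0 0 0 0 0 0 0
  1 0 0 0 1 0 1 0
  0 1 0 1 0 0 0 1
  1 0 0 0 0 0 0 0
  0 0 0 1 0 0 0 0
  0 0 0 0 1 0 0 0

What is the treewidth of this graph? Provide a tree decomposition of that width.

The largest bag has 2 vertices, giving width 1; this decomposition certifies tw(G) ≤ 1. Since G has at least one edge (e.g. d–e), it is not an edgeless graph, so tw(G) ≥ 1. Therefore the treewidth is 1.

Treewidth 1.
One optimal decomposition is:
Bags: B1 = {d, e}  B2 = {a, d}  B3 = {b, e}  B4 = {d, g}  B5 = {e, h}  B6 = {a, c}  B7 = {a, f}
Tree: B1–B2, B1–B3, B1–B4, B1–B5, B2–B6, B6–B7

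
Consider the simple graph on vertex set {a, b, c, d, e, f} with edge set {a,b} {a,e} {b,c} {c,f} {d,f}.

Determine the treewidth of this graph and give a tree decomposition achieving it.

Every bag has size at most 2, so the width is 2 − 1 = 1 and tw(G) ≤ 1. Since G has at least one edge (e.g. d–f), it is not an edgeless graph, so tw(G) ≥ 1. Combining the bounds, tw(G) = 1.

Treewidth 1.
One optimal decomposition is:
Bags: B1 = {d, f}  B2 = {c, f}  B3 = {b, c}  B4 = {a, b}  B5 = {a, e}
Tree: B1–B2, B2–B3, B3–B4, B4–B5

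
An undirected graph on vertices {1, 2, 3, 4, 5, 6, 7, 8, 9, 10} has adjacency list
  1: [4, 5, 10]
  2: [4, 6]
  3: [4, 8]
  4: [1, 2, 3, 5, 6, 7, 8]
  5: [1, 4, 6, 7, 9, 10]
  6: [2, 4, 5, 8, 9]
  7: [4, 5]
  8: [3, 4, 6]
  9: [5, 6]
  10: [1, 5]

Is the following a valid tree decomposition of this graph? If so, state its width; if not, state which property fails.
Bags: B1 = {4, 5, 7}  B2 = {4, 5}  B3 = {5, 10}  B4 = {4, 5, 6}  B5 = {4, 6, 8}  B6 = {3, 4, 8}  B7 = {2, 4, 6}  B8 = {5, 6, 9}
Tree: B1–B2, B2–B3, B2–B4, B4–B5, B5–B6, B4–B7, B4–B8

No — vertex 1 appears in no bag.

A tree decomposition must satisfy three properties: every vertex lies in some bag; for every edge, both endpoints lie together in some bag; and for every vertex, the bags containing it form a connected subtree. Here vertex 1 appears in no bag, so the decomposition is invalid.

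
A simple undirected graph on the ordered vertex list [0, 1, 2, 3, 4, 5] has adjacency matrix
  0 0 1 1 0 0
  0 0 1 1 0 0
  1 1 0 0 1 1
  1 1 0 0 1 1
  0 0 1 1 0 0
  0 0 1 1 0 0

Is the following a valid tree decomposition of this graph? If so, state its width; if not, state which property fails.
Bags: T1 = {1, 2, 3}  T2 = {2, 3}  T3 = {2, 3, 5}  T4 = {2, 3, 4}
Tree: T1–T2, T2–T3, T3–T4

A tree decomposition must satisfy three properties: every vertex lies in some bag; for every edge, both endpoints lie together in some bag; and for every vertex, the bags containing it form a connected subtree. Here vertex 0 appears in no bag, so the decomposition is invalid.

No — vertex 0 appears in no bag.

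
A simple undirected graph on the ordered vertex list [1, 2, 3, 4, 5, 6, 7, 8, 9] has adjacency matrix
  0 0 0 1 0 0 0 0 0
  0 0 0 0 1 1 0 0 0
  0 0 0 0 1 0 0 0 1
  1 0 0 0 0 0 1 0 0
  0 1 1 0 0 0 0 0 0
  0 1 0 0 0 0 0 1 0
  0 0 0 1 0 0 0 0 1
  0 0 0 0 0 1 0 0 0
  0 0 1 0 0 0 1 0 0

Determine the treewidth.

A width-1 tree decomposition is:
Bags: B1 = {1, 4}  B2 = {4, 7}  B3 = {7, 9}  B4 = {3, 9}  B5 = {3, 5}  B6 = {2, 5}  B7 = {2, 6}  B8 = {6, 8}
Tree: B1–B2, B2–B3, B3–B4, B4–B5, B5–B6, B6–B7, B7–B8
Every bag has size at most 2, so the width is 2 − 1 = 1 and tw(G) ≤ 1. Since G has at least one edge (e.g. 1–4), it is not an edgeless graph, so tw(G) ≥ 1. Combining the bounds, tw(G) = 1.

1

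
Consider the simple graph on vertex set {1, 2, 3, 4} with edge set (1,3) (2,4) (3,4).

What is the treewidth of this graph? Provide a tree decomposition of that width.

Each bag holds 2 vertices, so the decomposition has width 1, which upper-bounds the treewidth. Since G has at least one edge (e.g. 2–4), it is not an edgeless graph, so tw(G) ≥ 1. The upper and lower bounds meet at 1, so that is the treewidth.

Treewidth 1.
One optimal decomposition is:
Bags: B1 = {2, 4}  B2 = {3, 4}  B3 = {1, 3}
Tree: B1–B2, B2–B3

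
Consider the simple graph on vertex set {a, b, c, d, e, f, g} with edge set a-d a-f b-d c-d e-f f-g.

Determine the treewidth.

1

A width-1 tree decomposition is:
Bags: B1 = {f, g}  B2 = {a, f}  B3 = {a, d}  B4 = {c, d}  B5 = {b, d}  B6 = {e, f}
Tree: B1–B2, B2–B3, B3–B4, B3–B5, B1–B6
The largest bag has 2 vertices, giving width 1; this decomposition certifies tw(G) ≤ 1. Since G has at least one edge (e.g. g–f), it is not an edgeless graph, so tw(G) ≥ 1. Hence tw(G) = 1 exactly.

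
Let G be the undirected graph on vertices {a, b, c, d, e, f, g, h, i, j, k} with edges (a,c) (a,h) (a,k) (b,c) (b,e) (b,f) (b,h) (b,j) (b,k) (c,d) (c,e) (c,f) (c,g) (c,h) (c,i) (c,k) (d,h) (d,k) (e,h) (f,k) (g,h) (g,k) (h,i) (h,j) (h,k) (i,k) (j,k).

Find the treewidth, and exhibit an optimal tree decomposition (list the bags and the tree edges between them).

The largest bag has 4 vertices, giving width 3; this decomposition certifies tw(G) ≤ 3. For the lower bound, the 4 vertices {b, c, e, h} are pairwise adjacent, and any tree decomposition puts a clique entirely inside one bag — forcing width ≥ 3. The upper and lower bounds meet at 3, so that is the treewidth.

Treewidth 3.
Bags: B1 = {b, c, h, k}  B2 = {a, c, h, k}  B3 = {c, h, i, k}  B4 = {c, g, h, k}  B5 = {b, c, f, k}  B6 = {b, c, e, h}  B7 = {b, h, j, k}  B8 = {c, d, h, k}
Tree: B1–B2, B2–B3, B2–B4, B1–B5, B1–B6, B1–B7, B1–B8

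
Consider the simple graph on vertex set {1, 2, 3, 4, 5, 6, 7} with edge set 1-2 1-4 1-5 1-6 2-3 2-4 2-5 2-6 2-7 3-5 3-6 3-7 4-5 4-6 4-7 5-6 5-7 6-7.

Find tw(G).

A width-4 tree decomposition is:
Bags: B1 = {1, 2, 4, 5, 6}  B2 = {2, 4, 5, 6, 7}  B3 = {2, 3, 5, 6, 7}
Tree: B1–B2, B2–B3
Every bag has size at most 5, so the width is 5 − 1 = 4 and tw(G) ≤ 4. On the other hand G contains the 5-clique {2, 3, 5, 6, 7}. A clique must lie in a single bag of any decomposition, so no decomposition can have width below 4. Hence tw(G) = 4 exactly.

4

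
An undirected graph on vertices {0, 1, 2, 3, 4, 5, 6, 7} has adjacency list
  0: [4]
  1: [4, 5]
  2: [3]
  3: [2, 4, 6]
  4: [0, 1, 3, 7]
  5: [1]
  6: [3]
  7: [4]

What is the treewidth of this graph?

A width-1 tree decomposition is:
Bags: B1 = {1, 5}  B2 = {1, 4}  B3 = {3, 4}  B4 = {2, 3}  B5 = {3, 6}  B6 = {0, 4}  B7 = {4, 7}
Tree: B1–B2, B2–B3, B3–B4, B4–B5, B2–B6, B3–B7
Each bag holds 2 vertices, so the decomposition has width 1, which upper-bounds the treewidth. Any graph with an edge has treewidth ≥ 1, and G has the edge 1–5. The upper and lower bounds meet at 1, so that is the treewidth.

1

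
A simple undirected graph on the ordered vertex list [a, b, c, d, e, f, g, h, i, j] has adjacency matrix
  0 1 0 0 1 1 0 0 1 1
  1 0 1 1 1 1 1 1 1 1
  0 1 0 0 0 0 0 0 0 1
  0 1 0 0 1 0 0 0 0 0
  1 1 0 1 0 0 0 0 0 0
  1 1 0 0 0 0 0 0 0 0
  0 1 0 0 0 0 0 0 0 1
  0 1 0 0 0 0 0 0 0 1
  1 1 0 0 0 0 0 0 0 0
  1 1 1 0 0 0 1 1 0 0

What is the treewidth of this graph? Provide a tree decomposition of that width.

Every bag has size at most 3, so the width is 3 − 1 = 2 and tw(G) ≤ 2. For the lower bound, the 3 vertices {b, d, e} are pairwise adjacent, and any tree decomposition puts a clique entirely inside one bag — forcing width ≥ 2. Combining the bounds, tw(G) = 2.

Treewidth 2.
One optimal decomposition is:
Bags: B1 = {b, c, j}  B2 = {b, h, j}  B3 = {a, b, j}  B4 = {a, b, e}  B5 = {a, b, f}  B6 = {b, g, j}  B7 = {a, b, i}  B8 = {b, d, e}
Tree: B1–B2, B1–B3, B3–B4, B4–B5, B3–B6, B3–B7, B4–B8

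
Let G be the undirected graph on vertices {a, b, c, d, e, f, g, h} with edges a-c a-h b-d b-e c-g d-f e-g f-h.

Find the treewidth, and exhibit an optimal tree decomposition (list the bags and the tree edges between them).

Each bag holds 3 vertices, so the decomposition has width 2, which upper-bounds the treewidth. For the lower bound, G contains the cycle b–d–f–h–a–c–g–e–b, so G is not a forest; only forests have treewidth ≤ 1, hence tw(G) ≥ 2. Combining the bounds, tw(G) = 2.

Treewidth 2.
Bags: B1 = {b, d, f}  B2 = {b, f, h}  B3 = {a, b, h}  B4 = {a, b, c}  B5 = {b, c, g}  B6 = {b, e, g}
Tree: B1–B2, B2–B3, B3–B4, B4–B5, B5–B6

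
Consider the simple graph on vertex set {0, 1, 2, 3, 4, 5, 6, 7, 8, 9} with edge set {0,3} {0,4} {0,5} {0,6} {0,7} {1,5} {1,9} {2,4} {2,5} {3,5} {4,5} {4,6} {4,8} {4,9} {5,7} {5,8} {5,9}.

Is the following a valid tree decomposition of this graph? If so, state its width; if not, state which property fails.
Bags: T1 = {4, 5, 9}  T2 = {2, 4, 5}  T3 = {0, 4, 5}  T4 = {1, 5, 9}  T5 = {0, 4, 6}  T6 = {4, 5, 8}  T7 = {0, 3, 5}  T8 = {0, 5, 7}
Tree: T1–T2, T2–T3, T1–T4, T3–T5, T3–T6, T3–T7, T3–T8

Vertex coverage: the bags together contain {0, 1, 2, 3, 4, 5, 6, 7, 8, 9}, the full vertex set. Edge coverage: each edge of G has both endpoints in at least one bag. Running intersection: for every vertex, the bags containing it form a connected subtree. All three properties hold, so this is a valid tree decomposition of width max|bag| − 1 = 2, and hence tw(G) ≤ 2.

Yes; width 2.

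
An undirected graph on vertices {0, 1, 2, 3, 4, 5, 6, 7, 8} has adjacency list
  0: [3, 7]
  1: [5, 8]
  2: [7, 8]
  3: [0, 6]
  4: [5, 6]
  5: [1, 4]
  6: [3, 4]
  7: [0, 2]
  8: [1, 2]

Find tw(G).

2

A width-2 tree decomposition is:
Bags: B1 = {3, 4, 6}  B2 = {3, 4, 5}  B3 = {1, 3, 5}  B4 = {1, 3, 8}  B5 = {2, 3, 8}  B6 = {2, 3, 7}  B7 = {0, 3, 7}
Tree: B1–B2, B2–B3, B3–B4, B4–B5, B5–B6, B6–B7
The largest bag has 3 vertices, giving width 2; this decomposition certifies tw(G) ≤ 2. The edges 3–6–4–5–1–8–2–7–0–3 form a cycle, so G is not a tree and its treewidth is at least 2. Therefore the treewidth is 2.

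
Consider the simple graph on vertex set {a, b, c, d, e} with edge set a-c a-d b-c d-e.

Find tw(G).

A width-1 tree decomposition is:
Bags: B1 = {d, e}  B2 = {a, d}  B3 = {a, c}  B4 = {b, c}
Tree: B1–B2, B2–B3, B3–B4
The largest bag has 2 vertices, giving width 1; this decomposition certifies tw(G) ≤ 1. G has an edge, so its treewidth is at least 1. Therefore the treewidth is 1.

1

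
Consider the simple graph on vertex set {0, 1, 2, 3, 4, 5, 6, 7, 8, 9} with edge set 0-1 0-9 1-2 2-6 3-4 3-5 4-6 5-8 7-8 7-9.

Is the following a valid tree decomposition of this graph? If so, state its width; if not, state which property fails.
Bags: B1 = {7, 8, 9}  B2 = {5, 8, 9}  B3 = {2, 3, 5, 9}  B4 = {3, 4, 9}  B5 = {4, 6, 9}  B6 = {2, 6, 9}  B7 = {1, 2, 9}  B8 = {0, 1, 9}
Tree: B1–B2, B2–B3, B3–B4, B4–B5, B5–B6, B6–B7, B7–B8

A tree decomposition must satisfy three properties: every vertex lies in some bag; for every edge, both endpoints lie together in some bag; and for every vertex, the bags containing it form a connected subtree. Here bags containing vertex 2 are not connected in the tree, so the decomposition is invalid.

No — bags containing vertex 2 are not connected in the tree.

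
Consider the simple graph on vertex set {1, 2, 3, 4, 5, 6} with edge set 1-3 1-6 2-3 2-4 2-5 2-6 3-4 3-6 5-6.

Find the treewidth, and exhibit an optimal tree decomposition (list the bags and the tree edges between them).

Treewidth 2.
One such decomposition:
Bags: B1 = {2, 3, 6}  B2 = {1, 3, 6}  B3 = {2, 3, 4}  B4 = {2, 5, 6}
Tree: B1–B2, B1–B3, B1–B4

Each bag holds 3 vertices, so the decomposition has width 2, which upper-bounds the treewidth. On the other hand G contains the 3-clique {1, 3, 6}. A clique must lie in a single bag of any decomposition, so no decomposition can have width below 2. Combining the bounds, tw(G) = 2.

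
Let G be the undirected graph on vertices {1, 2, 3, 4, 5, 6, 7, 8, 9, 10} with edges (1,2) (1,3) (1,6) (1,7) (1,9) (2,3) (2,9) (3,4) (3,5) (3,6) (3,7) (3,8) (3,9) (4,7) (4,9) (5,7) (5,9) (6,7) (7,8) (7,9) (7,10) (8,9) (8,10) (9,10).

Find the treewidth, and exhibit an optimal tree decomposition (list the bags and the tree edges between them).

Each bag holds 4 vertices, so the decomposition has width 3, which upper-bounds the treewidth. Conversely, {7, 8, 9, 10} is a clique of size 4, and the vertices of any clique must share a bag in every tree decomposition; so some bag has ≥ 4 vertices and tw(G) ≥ 3. Therefore the treewidth is 3.

Treewidth 3.
One optimal decomposition is:
Bags: B1 = {3, 7, 8, 9}  B2 = {1, 3, 7, 9}  B3 = {7, 8, 9, 10}  B4 = {3, 4, 7, 9}  B5 = {1, 3, 6, 7}  B6 = {1, 2, 3, 9}  B7 = {3, 5, 7, 9}
Tree: B1–B2, B1–B3, B1–B4, B2–B5, B2–B6, B4–B7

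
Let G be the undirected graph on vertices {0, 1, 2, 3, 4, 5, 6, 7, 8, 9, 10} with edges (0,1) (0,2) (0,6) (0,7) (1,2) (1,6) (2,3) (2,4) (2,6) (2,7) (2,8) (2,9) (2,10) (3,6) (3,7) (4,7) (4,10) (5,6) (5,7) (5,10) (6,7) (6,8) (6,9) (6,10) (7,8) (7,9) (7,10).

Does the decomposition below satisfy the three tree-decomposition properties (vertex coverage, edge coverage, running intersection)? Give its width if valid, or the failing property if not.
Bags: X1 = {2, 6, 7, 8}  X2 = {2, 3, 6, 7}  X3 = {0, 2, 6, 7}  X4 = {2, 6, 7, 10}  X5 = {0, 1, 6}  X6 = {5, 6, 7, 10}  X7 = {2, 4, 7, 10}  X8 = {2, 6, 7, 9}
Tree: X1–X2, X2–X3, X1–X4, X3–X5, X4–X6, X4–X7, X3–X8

No — edge (2,1) lies in no bag.

A tree decomposition must satisfy three properties: every vertex lies in some bag; for every edge, both endpoints lie together in some bag; and for every vertex, the bags containing it form a connected subtree. Here edge (2,1) lies in no bag, so the decomposition is invalid.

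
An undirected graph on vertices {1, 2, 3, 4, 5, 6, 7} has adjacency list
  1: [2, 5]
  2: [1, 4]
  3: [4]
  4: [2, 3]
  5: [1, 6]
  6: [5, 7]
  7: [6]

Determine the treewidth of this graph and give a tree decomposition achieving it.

Treewidth 1.
Bags: B1 = {6, 7}  B2 = {5, 6}  B3 = {1, 5}  B4 = {1, 2}  B5 = {2, 4}  B6 = {3, 4}
Tree: B1–B2, B2–B3, B3–B4, B4–B5, B5–B6

Each bag holds 2 vertices, so the decomposition has width 1, which upper-bounds the treewidth. Any graph with an edge has treewidth ≥ 1, and G has the edge 7–6. Combining the bounds, tw(G) = 1.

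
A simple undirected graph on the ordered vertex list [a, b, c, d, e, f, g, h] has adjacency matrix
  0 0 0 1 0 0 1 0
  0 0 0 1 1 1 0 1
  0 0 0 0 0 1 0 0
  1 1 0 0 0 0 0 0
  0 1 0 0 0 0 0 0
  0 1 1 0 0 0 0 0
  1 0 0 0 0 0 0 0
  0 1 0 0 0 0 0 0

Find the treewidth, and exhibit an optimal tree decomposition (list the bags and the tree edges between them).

Every bag has size at most 2, so the width is 2 − 1 = 1 and tw(G) ≤ 1. Any graph with an edge has treewidth ≥ 1, and G has the edge d–a. The upper and lower bounds meet at 1, so that is the treewidth.

Treewidth 1.
One optimal decomposition is:
Bags: B1 = {a, d}  B2 = {b, d}  B3 = {b, f}  B4 = {b, e}  B5 = {b, h}  B6 = {a, g}  B7 = {c, f}
Tree: B1–B2, B2–B3, B3–B4, B4–B5, B1–B6, B3–B7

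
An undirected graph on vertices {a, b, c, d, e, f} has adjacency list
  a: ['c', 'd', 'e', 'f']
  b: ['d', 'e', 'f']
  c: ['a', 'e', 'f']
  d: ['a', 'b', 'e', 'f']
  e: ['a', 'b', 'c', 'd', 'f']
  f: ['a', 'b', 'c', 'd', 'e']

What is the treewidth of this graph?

A width-3 tree decomposition is:
Bags: B1 = {a, d, e, f}  B2 = {a, c, e, f}  B3 = {b, d, e, f}
Tree: B1–B2, B1–B3
The largest bag has 4 vertices, giving width 3; this decomposition certifies tw(G) ≤ 3. Conversely, {a, d, e, f} is a clique of size 4, and the vertices of any clique must share a bag in every tree decomposition; so some bag has ≥ 4 vertices and tw(G) ≥ 3. The upper and lower bounds meet at 3, so that is the treewidth.

3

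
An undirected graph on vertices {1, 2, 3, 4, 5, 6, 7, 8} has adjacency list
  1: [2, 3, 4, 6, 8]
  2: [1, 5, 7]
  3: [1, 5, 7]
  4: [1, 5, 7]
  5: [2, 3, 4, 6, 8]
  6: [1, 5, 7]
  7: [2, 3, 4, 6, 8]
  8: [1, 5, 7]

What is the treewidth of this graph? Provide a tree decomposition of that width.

The largest bag has 4 vertices, giving width 3; this decomposition certifies tw(G) ≤ 3. For the lower bound: the 4 vertex sets {7,8}, {3,5}, {1}, {4} are disjoint, each induces a connected subgraph, and every pair is joined by at least one edge of G. Contracting each set to a single vertex therefore yields K_{4} as a minor, and since treewidth is minor-monotone, tw(G) ≥ tw(K_{4}) = 3. Combining the bounds, tw(G) = 3.

Treewidth 3.
Bags: B1 = {1, 5, 7, 8}  B2 = {1, 3, 5, 7}  B3 = {1, 4, 5, 7}  B4 = {1, 5, 6, 7}  B5 = {1, 2, 5, 7}
Tree: B1–B2, B2–B3, B3–B4, B4–B5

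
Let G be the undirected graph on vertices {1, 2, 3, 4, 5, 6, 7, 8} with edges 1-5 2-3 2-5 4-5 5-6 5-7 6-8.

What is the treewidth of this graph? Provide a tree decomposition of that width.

Treewidth 1.
One such decomposition:
Bags: B1 = {5, 6}  B2 = {5, 7}  B3 = {2, 5}  B4 = {4, 5}  B5 = {6, 8}  B6 = {1, 5}  B7 = {2, 3}
Tree: B1–B2, B2–B3, B1–B4, B1–B5, B3–B6, B3–B7

Each bag holds 2 vertices, so the decomposition has width 1, which upper-bounds the treewidth. Any graph with an edge has treewidth ≥ 1, and G has the edge 5–6. Therefore the treewidth is 1.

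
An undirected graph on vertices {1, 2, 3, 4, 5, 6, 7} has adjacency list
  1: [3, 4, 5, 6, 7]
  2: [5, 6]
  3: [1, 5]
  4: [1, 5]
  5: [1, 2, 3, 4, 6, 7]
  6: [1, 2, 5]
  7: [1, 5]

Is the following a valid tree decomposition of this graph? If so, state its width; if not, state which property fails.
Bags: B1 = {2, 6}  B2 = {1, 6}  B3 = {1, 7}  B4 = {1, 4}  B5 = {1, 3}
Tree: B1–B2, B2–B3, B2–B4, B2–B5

A tree decomposition must satisfy three properties: every vertex lies in some bag; for every edge, both endpoints lie together in some bag; and for every vertex, the bags containing it form a connected subtree. Here vertex 5 appears in no bag, so the decomposition is invalid.

No — vertex 5 appears in no bag.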